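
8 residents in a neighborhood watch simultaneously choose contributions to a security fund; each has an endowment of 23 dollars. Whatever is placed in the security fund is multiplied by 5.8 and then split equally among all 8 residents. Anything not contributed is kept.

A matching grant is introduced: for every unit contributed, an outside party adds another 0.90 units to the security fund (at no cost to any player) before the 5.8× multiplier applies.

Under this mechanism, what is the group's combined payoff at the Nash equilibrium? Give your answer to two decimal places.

2027.68 dollars

The effective private return per unit is now 5.8 × 1.90 / 8 = 1.3775 > 1, so every player's dominant strategy flips to full contribution.
So the Nash equilibrium is full contribution by all 8; the group earns 5.8 × 1.90 × 184 = 2027.68.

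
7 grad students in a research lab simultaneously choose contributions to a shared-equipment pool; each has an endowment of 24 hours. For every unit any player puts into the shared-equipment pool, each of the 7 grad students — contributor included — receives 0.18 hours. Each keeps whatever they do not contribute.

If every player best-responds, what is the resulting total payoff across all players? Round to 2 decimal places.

168.00 hours

The private return per contributed unit is 0.18 < 1, so contributing 0 is dominant for every player. At the Nash equilibrium everyone keeps their 24, and the group total is 7 × 24 = 168.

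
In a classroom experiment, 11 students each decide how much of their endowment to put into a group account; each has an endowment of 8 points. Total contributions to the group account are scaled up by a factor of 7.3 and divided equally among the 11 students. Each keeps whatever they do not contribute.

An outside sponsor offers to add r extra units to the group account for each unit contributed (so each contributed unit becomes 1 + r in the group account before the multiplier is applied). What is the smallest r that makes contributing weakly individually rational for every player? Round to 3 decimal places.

With matching at rate r, one contributed unit becomes (1 + r) in the group account and returns 7.3 × (1 + r) / 11 to the contributor.
Setting this equal to 1: 1 + r = 11/7.3 = 1.5068.
So the minimum matching rate is r = 1.5068 − 1 = 0.507.

0.507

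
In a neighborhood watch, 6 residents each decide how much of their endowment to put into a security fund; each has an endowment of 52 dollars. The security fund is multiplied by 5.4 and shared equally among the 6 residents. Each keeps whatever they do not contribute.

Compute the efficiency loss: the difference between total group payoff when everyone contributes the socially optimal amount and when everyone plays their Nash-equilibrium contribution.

Each contributed unit returns 5.4/6 = 0.9000 to its contributor — below 1 — so contributing 0 is dominant for every player. At the Nash equilibrium everyone keeps their 52, and the group total is 6 × 52 = 312.
Each contributed unit returns 5.400 to the group as a whole (0.9000 to each of 6 players), which exceeds 1, so the social optimum is full contribution: group total = 5.400 × 312 = 1684.80.
Efficiency loss = 1684.80 − 312 = 1372.80.

1372.80 dollars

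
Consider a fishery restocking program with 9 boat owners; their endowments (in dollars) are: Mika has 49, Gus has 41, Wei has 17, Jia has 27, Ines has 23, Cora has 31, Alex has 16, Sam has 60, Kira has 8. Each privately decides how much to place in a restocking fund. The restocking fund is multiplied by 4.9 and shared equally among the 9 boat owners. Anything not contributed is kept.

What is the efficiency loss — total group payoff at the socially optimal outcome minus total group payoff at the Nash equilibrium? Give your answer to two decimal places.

The private return per contributed unit is 4.9/9 = 0.5444 < 1 for every player regardless of endowment, so the Nash equilibrium is zero contribution and the group total is Σ E_j = 49 + 41 + 17 + 27 + 23 + 31 + 16 + 60 + 8 = 272.
Each contributed unit returns 4.900 to the group, so the social optimum is full contribution by everyone: group total = 4.900 × 272 = 1332.80.
Efficiency loss = (4.900 − 1) × 272 = 1060.80.

1060.80 dollars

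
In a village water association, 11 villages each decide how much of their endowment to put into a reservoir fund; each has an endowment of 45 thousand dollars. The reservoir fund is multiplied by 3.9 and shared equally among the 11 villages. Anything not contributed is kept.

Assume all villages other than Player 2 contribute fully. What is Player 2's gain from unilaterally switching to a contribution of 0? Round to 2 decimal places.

Switching from a contribution of 45 to 0 lets Player 2 keep an extra 45 thousand dollars, but lowers the reservoir fund by 45, which costs Player 2 their own share of that drop: 3.9/11 × 45 = 15.95.
Net gain = 45 − 15.95 = 29.05. The private return per contributed unit (0.3545) is below 1, so free-riding is indeed the best response regardless of what the others do.

29.05 thousand dollars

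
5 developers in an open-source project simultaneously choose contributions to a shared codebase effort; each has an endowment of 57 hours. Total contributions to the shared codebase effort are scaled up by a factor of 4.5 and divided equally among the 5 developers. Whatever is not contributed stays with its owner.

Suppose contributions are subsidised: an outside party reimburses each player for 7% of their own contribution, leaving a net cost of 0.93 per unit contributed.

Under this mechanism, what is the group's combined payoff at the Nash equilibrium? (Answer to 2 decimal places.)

Even with the mechanism, each unit contributed returns only (4.5/5) / 0.93 = 0.9677 per unit of net cost, so contributing nothing is still dominant.
Everyone keeps their endowment and the group total is 5 × 57 = 285.

285.00 hours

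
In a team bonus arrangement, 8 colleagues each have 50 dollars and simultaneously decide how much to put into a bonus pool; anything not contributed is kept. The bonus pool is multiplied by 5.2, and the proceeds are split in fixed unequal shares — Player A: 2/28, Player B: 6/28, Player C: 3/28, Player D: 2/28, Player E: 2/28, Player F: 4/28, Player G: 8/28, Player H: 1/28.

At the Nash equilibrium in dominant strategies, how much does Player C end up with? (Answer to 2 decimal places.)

Player j's private return per contributed unit is 5.2 × (j's share). Contributing is weakly dominant for j when that share is at least 1/5.2 = 0.1923, and contributing 0 is dominant otherwise.
The shares above 0.1923 belong to Player B and Player G, contributing 50 each; the remaining 6 contribute 0. Total contributed: 100.
Player C keeps 50 and receives 5.2 × 100 × 3/28 = 55.71 from the bonus pool, for a payoff of 105.71.

105.71 dollars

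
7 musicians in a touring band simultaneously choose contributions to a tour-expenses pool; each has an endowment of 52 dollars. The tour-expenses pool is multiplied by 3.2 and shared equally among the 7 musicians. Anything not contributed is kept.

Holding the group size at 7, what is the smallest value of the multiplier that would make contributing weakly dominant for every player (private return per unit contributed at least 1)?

7

A contributed unit returns (multiplier)/7 to its contributor.
This reaches 1 exactly when the multiplier is 7.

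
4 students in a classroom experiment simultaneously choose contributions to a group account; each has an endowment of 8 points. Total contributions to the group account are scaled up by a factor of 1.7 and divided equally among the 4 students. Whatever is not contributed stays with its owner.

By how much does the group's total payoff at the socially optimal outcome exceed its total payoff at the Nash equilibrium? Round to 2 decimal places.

22.40 points

Each contributed unit returns 1.7/4 = 0.4250 to its contributor — below 1 — so contributing 0 is dominant for every player. At the Nash equilibrium everyone keeps their 8, and the group total is 4 × 8 = 32.
Each contributed unit returns 1.700 to the group as a whole (0.4250 to each of 4 players), which exceeds 1, so the social optimum is full contribution: group total = 1.700 × 32 = 54.40.
Efficiency loss = 54.40 − 32 = 22.40.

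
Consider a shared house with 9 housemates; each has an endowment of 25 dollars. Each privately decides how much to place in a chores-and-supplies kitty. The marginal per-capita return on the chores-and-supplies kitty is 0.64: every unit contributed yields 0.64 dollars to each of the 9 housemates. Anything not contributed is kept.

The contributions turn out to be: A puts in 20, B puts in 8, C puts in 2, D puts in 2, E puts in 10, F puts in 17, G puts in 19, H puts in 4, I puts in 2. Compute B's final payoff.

Total contributed: 20 + 8 + 2 + 2 + 10 + 17 + 19 + 4 + 2 = 84.
Each receives 0.64 × 84 = 53.76 from the chores-and-supplies kitty.
B keeps 25 − 8 = 17, so B's payoff is 17 + 53.76 = 70.76.

70.76 dollars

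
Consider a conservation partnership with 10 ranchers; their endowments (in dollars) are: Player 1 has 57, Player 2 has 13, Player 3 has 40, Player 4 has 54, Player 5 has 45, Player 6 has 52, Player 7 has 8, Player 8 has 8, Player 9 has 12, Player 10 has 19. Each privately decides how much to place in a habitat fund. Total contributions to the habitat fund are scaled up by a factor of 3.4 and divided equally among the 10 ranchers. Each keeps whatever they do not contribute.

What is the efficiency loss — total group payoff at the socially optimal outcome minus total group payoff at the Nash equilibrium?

The private return per contributed unit is 3.4/10 = 0.3400 < 1 for every player regardless of endowment, so the Nash equilibrium is zero contribution and the group total is Σ E_j = 57 + 13 + 40 + 54 + 45 + 52 + 8 + 8 + 12 + 19 = 308.
Each contributed unit returns 3.400 to the group, so the social optimum is full contribution by everyone: group total = 3.400 × 308 = 1047.20.
Efficiency loss = (3.400 − 1) × 308 = 739.20.

739.20 dollars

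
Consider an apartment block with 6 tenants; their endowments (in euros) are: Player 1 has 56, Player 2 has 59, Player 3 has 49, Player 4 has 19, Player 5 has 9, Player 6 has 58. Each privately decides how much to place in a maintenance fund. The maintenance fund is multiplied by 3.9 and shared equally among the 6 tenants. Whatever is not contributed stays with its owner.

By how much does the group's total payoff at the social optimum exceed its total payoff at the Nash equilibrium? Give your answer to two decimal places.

725.00 euros

The private return per contributed unit is 3.9/6 = 0.6500 < 1 for every player regardless of endowment, so the Nash equilibrium is zero contribution and the group total is Σ E_j = 56 + 59 + 49 + 19 + 9 + 58 = 250.
Each contributed unit returns 3.900 to the group, so the social optimum is full contribution by everyone: group total = 3.900 × 250 = 975.00.
Efficiency loss = (3.900 − 1) × 250 = 725.00.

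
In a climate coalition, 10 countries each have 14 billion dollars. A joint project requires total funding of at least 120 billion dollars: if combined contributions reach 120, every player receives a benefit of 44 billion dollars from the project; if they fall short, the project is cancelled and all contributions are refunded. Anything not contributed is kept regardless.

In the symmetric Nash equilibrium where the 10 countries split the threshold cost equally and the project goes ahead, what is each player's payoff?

Equal share of the threshold: 120/10 = 12.
At this profile no one gains by cutting their contribution: any cut drops the total below 120, the project is cancelled, contributions are refunded, and the deviator ends with 14, which is less than 14 − 12 + 44 = 46. Contributing more than 12 just wastes the excess. So contributing exactly 12 is a best response.
Each player's payoff: 14 − 12 + 44 = 46.

46 billion dollars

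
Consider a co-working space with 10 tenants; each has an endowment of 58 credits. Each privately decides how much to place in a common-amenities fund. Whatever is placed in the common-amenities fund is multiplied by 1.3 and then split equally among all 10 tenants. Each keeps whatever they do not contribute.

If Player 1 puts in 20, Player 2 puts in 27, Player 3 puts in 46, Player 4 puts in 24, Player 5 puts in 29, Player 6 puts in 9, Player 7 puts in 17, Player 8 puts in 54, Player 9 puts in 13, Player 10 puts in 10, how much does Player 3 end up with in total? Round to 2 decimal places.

Total contributed: 20 + 27 + 46 + 24 + 29 + 9 + 17 + 54 + 13 + 10 = 249.
Each receives 1.3 × 249 / 10 = 32.37 from the common-amenities fund.
Player 3 keeps 58 − 46 = 12, so Player 3's payoff is 12 + 32.37 = 44.37.

44.37 credits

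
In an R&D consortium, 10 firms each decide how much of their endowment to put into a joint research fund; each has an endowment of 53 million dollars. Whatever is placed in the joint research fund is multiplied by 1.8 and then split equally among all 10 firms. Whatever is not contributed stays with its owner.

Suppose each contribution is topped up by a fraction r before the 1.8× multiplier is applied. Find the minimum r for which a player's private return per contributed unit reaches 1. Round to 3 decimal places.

4.556

With matching at rate r, one contributed unit becomes (1 + r) in the joint research fund and returns 1.8 × (1 + r) / 10 to the contributor.
Setting this equal to 1: 1 + r = 10/1.8 = 5.5556.
So the minimum matching rate is r = 5.5556 − 1 = 4.556.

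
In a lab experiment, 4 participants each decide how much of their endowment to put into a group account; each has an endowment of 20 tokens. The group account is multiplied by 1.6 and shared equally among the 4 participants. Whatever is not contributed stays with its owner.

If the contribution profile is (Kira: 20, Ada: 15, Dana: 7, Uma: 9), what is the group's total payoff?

110.60 tokens

Total contributed: 20 + 15 + 7 + 9 = 51; total kept: 4 × 20 − 51 = 29.
The group account pays out 1.6 × 51 = 81.60 in aggregate.
Group total = 29 + 81.60 = 110.60.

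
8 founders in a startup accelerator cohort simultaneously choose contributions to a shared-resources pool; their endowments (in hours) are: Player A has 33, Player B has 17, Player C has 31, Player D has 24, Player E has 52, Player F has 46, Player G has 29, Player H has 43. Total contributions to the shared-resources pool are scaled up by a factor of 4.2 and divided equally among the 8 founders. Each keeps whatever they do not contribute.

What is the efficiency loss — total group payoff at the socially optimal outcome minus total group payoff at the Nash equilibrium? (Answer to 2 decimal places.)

880.00 hours

The private return per contributed unit is 4.2/8 = 0.5250 < 1 for every player regardless of endowment, so the Nash equilibrium is zero contribution and the group total is Σ E_j = 33 + 17 + 31 + 24 + 52 + 46 + 29 + 43 = 275.
Each contributed unit returns 4.200 to the group, so the social optimum is full contribution by everyone: group total = 4.200 × 275 = 1155.00.
Efficiency loss = (4.200 − 1) × 275 = 880.00.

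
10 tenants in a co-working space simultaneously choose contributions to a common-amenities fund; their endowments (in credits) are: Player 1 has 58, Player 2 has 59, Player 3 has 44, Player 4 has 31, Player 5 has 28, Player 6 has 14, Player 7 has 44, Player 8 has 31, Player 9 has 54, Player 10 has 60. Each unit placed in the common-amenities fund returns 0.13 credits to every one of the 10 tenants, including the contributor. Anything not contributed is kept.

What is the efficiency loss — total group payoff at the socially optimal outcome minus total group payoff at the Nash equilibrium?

The private return per contributed unit is 0.13 < 1 for everyone, so the Nash equilibrium is zero contribution and the group total is Σ E_j = 58 + 59 + 44 + 31 + 28 + 14 + 44 + 31 + 54 + 60 = 423.
Each contributed unit returns 1.300 to the group, so the social optimum is full contribution by everyone: group total = 1.300 × 423 = 549.90.
Efficiency loss = (1.300 − 1) × 423 = 126.90.

126.90 credits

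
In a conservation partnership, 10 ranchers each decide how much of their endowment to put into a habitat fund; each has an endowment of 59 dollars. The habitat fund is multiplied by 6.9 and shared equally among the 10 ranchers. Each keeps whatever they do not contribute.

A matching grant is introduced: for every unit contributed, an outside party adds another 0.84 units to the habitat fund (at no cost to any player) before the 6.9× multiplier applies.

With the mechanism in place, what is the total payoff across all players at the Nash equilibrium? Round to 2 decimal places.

7490.64 dollars

With the mechanism, a contributed unit returns 6.9 × 1.84 / 10 = 1.2696 per unit of net cost to the contributor — now above 1 — so contributing fully is weakly dominant for every player.
So the Nash equilibrium is full contribution by all 10; the group earns 6.9 × 1.84 × 590 = 7490.64.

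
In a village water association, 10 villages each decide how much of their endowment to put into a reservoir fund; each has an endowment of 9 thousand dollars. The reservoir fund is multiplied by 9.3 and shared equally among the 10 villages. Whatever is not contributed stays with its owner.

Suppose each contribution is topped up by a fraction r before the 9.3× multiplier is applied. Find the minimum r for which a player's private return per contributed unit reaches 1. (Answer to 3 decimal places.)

With matching at rate r, one contributed unit becomes (1 + r) in the reservoir fund and returns 9.3 × (1 + r) / 10 to the contributor.
Setting this equal to 1: 1 + r = 10/9.3 = 1.0753.
So the minimum matching rate is r = 1.0753 − 1 = 0.075.

0.075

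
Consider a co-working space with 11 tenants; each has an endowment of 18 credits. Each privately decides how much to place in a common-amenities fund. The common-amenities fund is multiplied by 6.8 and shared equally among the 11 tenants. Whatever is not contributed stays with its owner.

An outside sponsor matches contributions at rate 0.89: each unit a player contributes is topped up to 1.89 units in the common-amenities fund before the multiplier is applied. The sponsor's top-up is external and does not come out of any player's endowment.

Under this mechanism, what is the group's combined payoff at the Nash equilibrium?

2544.70 credits

With the mechanism, a contributed unit returns 6.8 × 1.89 / 11 = 1.1684 per unit of net cost to the contributor — now above 1 — so contributing fully is weakly dominant for every player.
So the Nash equilibrium is full contribution by all 11; the group earns 6.8 × 1.89 × 198 = 2544.70.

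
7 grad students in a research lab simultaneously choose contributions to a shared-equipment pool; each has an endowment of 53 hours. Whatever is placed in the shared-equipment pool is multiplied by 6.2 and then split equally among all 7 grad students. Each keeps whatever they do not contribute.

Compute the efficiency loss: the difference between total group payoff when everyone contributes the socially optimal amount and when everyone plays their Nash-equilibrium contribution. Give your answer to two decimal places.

1929.20 hours

Each contributed unit returns 6.2/7 = 0.8857 to its contributor — below 1 — so contributing 0 is dominant for every player. At the Nash equilibrium everyone keeps their 53, and the group total is 7 × 53 = 371.
Each contributed unit returns 6.200 to the group as a whole (0.8857 to each of 7 players), which exceeds 1, so the social optimum is full contribution: group total = 6.200 × 371 = 2300.20.
Efficiency loss = 2300.20 − 371 = 1929.20.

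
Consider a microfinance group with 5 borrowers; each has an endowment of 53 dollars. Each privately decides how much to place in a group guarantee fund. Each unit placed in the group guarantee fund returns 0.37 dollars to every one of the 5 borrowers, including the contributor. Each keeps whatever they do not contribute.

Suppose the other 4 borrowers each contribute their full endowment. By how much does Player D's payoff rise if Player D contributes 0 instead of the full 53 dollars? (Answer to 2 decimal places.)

33.39 dollars

Switching from a contribution of 53 to 0 lets Player D keep an extra 53 dollars, but lowers the group guarantee fund by 53, which costs Player D their own share of that drop: 0.37 × 53 = 19.61.
Net gain = 53 − 19.61 = 33.39. The private return per contributed unit (0.37) is below 1, so free-riding is indeed the best response regardless of what the others do.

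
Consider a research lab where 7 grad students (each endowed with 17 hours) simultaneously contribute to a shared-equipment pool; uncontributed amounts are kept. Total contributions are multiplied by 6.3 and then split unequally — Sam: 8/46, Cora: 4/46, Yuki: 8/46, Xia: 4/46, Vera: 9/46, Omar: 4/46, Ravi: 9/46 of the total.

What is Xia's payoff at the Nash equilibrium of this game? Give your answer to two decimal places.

Player j's private return per contributed unit is 6.3 × (j's share). Contributing is weakly dominant for j when that share is at least 1/6.3 = 0.1587, and contributing 0 is dominant otherwise.
Sam, Yuki, Vera and Ravi are above the threshold, contributing 17 each; the remaining 3 contribute 0. Total contributed: 68.
Xia keeps 17 and receives 6.3 × 68 × 4/46 = 37.25 from the shared-equipment pool, for a payoff of 54.25.

54.25 hours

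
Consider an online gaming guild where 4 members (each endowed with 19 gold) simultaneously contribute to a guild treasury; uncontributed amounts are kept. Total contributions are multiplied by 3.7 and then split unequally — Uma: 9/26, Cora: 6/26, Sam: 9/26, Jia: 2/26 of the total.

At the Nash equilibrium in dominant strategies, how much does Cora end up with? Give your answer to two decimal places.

51.45 gold

Each unit j contributes comes back to j as 3.7 × (j's share), so j prefers to contribute only if that share exceeds 1/3.7 = 0.2703; otherwise keeping the unit dominates.
The shares above 0.2703 belong to Uma and Sam, contributing 19 each; the remaining 2 contribute 0. Total contributed: 38.
Cora keeps 19 and receives 3.7 × 38 × 6/26 = 32.45 from the guild treasury, for a payoff of 51.45.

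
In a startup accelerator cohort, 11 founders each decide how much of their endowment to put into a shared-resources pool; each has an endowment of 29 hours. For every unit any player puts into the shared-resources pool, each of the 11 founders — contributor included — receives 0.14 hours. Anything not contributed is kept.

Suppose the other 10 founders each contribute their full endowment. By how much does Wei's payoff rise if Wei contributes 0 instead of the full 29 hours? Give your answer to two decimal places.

24.94 hours

Switching from a contribution of 29 to 0 lets Wei keep an extra 29 hours, but lowers the shared-resources pool by 29, which costs Wei their own share of that drop: 0.14 × 29 = 4.06.
Net gain = 29 − 4.06 = 24.94. The private return per contributed unit (0.14) is below 1, so free-riding is indeed the best response regardless of what the others do.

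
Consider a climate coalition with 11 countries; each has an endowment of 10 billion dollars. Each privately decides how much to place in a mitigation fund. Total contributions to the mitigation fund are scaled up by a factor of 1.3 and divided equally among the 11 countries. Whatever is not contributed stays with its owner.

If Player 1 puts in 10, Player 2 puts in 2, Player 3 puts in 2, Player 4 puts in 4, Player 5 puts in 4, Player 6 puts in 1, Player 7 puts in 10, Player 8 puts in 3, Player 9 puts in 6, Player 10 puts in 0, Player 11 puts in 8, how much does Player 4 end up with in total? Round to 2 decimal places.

Total contributed: 10 + 2 + 2 + 4 + 4 + 1 + 10 + 3 + 6 + 0 + 8 = 50.
Each receives 1.3 × 50 / 11 = 5.91 from the mitigation fund.
Player 4 keeps 10 − 4 = 6, so Player 4's payoff is 6 + 5.91 = 11.91.

11.91 billion dollars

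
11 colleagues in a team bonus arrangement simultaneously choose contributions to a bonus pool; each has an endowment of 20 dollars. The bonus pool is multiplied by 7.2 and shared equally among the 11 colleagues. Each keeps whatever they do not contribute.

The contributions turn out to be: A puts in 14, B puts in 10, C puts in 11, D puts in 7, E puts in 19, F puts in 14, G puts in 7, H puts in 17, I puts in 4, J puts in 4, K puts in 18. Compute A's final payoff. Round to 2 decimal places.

87.82 dollars

Total contributed: 14 + 10 + 11 + 7 + 19 + 14 + 7 + 17 + 4 + 4 + 18 = 125.
Each receives 7.2 × 125 / 11 = 81.82 from the bonus pool.
A keeps 20 − 14 = 6, so A's payoff is 6 + 81.82 = 87.82.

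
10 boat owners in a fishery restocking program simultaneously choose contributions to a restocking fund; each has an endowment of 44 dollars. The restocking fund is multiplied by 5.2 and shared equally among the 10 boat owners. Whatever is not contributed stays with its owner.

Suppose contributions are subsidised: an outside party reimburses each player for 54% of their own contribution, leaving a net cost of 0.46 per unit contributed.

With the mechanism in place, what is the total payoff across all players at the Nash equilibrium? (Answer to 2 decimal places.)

2525.60 dollars

The effective private return per unit is now (5.2/10) / 0.46 = 1.1304 > 1, so every player's dominant strategy flips to full contribution.
At the Nash equilibrium everyone contributes 44. Group total payoff = 10 × (44 × 0.54 + 5.2 × 44) = 2525.60.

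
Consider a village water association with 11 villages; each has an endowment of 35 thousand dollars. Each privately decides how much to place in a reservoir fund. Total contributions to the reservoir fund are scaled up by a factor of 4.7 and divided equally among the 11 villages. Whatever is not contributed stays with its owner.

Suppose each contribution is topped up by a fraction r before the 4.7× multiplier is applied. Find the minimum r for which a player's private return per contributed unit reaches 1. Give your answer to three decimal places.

1.340

With matching at rate r, one contributed unit becomes (1 + r) in the reservoir fund and returns 4.7 × (1 + r) / 11 to the contributor.
Setting this equal to 1: 1 + r = 11/4.7 = 2.3404.
So the minimum matching rate is r = 2.3404 − 1 = 1.340.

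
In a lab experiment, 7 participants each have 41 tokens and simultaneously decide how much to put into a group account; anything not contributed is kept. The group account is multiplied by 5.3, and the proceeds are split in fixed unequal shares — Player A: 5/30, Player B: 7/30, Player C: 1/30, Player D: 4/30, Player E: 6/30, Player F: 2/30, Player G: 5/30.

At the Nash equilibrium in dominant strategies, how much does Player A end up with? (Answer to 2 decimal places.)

A player with share s gets back 5.3·s per unit contributed, so full contribution is dominant for anyone with s > 1/5.3 = 0.1887 and zero contribution is dominant for anyone below.
The shares above 0.1887 belong to Player B and Player E, contributing 41 each; the remaining 5 contribute 0. Total contributed: 82.
Player A keeps 41 and receives 5.3 × 82 × 5/30 = 72.43 from the group account, for a payoff of 113.43.

113.43 tokens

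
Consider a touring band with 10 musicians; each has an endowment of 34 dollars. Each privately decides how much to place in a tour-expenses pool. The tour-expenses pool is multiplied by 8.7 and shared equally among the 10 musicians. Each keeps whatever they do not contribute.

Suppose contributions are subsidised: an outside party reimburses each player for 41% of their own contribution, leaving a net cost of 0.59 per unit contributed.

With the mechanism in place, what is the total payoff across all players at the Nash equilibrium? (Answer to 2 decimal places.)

Under the mechanism each unit contributed yields (8.7/10) / 0.59 = 1.4746 back to its contributor per unit of net cost, which exceeds 1, making full contribution the dominant choice for everyone.
At the Nash equilibrium everyone contributes 34. Group total payoff = 10 × (34 × 0.41 + 8.7 × 34) = 3097.40.

3097.40 dollars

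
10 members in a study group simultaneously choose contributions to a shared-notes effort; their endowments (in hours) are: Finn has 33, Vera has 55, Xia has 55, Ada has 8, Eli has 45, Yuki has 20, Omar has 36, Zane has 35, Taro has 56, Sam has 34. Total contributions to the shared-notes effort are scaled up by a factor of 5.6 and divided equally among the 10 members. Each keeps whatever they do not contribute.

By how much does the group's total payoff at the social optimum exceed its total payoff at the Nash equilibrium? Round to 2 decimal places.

1734.20 hours

The private return per contributed unit is 5.6/10 = 0.5600 < 1 for every player regardless of endowment, so the Nash equilibrium is zero contribution and the group total is Σ E_j = 33 + 55 + 55 + 8 + 45 + 20 + 36 + 35 + 56 + 34 = 377.
Each contributed unit returns 5.600 to the group, so the social optimum is full contribution by everyone: group total = 5.600 × 377 = 2111.20.
Efficiency loss = (5.600 − 1) × 377 = 1734.20.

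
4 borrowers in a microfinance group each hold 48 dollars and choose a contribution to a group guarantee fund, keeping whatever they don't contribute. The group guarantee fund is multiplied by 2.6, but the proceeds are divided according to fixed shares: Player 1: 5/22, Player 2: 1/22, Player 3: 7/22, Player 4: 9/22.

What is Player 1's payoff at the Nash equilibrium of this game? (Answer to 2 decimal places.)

Player j's private return per contributed unit is 2.6 × (j's share). Contributing is weakly dominant for j when that share is at least 1/2.6 = 0.3846, and contributing 0 is dominant otherwise.
Player 4 alone (share 9/22) is above the threshold, contributing 48; the remaining 3 contribute 0. Total contributed: 48.
Player 1 keeps 48 and receives 2.6 × 48 × 5/22 = 28.36 from the group guarantee fund, for a payoff of 76.36.

76.36 dollars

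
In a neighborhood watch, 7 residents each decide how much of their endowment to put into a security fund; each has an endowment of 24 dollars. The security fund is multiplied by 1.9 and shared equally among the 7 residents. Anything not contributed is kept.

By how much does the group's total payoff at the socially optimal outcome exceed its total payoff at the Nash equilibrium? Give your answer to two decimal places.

151.20 dollars

Each contributed unit returns 1.9/7 = 0.2714 to its contributor — below 1 — so contributing 0 is dominant for every player. At the Nash equilibrium everyone keeps their 24, and the group total is 7 × 24 = 168.
Each contributed unit returns 1.900 to the group as a whole (0.2714 to each of 7 players), which exceeds 1, so the social optimum is full contribution: group total = 1.900 × 168 = 319.20.
Efficiency loss = 319.20 − 168 = 151.20.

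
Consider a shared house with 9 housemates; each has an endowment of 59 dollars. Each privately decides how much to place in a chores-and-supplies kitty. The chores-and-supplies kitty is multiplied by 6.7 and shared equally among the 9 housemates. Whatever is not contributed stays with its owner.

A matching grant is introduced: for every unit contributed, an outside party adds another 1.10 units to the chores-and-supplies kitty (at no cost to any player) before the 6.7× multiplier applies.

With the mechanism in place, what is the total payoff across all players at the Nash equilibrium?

7471.17 dollars

With the mechanism, a contributed unit returns 6.7 × 2.10 / 9 = 1.5633 per unit of net cost to the contributor — now above 1 — so contributing fully is weakly dominant for every player.
So the Nash equilibrium is full contribution by all 9; the group earns 6.7 × 2.10 × 531 = 7471.17.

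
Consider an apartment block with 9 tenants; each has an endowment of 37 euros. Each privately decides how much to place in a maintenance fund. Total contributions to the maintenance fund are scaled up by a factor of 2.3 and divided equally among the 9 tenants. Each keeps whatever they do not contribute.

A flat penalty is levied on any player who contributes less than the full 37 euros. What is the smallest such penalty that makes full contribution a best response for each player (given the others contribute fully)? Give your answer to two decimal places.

27.54 euros

Given the others contribute fully, the best deviation is to contribute 0 (any partial contribution still incurs the fine and gives up units whose private return 0.2556 is below 1).
Deviating from 37 to 0 saves 37 euros but forfeits the deviator's share of the drop in the maintenance fund: 2.3/9 × 37 = 9.46.
So the deviation gain is 37 − 9.46 = 27.54, and the fine must be at least 27.54 euros to wipe it out.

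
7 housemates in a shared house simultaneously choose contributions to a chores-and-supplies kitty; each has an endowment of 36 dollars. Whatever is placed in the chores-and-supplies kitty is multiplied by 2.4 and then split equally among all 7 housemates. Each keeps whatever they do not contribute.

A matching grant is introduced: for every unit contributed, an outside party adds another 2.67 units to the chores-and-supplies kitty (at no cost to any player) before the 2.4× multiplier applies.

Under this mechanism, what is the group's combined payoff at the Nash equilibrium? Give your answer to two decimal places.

2219.62 dollars

The effective private return per unit is now 2.4 × 3.67 / 7 = 1.2583 > 1, so every player's dominant strategy flips to full contribution.
At the Nash equilibrium everyone contributes 36. Group total payoff = 2.4 × 3.67 × 252 = 2219.62.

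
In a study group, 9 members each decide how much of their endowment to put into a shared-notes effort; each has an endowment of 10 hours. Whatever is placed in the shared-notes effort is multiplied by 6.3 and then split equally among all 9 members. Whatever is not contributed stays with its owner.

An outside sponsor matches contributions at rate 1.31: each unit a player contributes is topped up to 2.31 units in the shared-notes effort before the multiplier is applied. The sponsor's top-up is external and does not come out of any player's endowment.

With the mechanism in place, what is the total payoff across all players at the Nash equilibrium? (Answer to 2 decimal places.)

1309.77 hours

The effective private return per unit is now 6.3 × 2.31 / 9 = 1.6170 > 1, so every player's dominant strategy flips to full contribution.
So the Nash equilibrium is full contribution by all 9; the group earns 6.3 × 2.31 × 90 = 1309.77.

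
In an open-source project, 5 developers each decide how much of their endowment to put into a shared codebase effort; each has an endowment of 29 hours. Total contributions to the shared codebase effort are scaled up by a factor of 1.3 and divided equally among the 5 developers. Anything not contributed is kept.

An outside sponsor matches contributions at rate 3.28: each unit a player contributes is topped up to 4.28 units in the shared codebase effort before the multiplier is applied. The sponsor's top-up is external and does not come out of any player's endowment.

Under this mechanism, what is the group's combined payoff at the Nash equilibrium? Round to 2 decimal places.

806.78 hours

The effective private return per unit is now 1.3 × 4.28 / 5 = 1.1128 > 1, so every player's dominant strategy flips to full contribution.
So the Nash equilibrium is full contribution by all 5; the group earns 1.3 × 4.28 × 145 = 806.78.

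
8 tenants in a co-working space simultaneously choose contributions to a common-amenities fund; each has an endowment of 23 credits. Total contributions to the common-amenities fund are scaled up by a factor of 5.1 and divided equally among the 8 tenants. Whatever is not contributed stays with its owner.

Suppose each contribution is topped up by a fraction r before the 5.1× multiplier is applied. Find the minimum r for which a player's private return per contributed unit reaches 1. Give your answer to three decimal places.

0.569

With matching at rate r, one contributed unit becomes (1 + r) in the common-amenities fund and returns 5.1 × (1 + r) / 8 to the contributor.
Setting this equal to 1: 1 + r = 8/5.1 = 1.5686.
So the minimum matching rate is r = 1.5686 − 1 = 0.569.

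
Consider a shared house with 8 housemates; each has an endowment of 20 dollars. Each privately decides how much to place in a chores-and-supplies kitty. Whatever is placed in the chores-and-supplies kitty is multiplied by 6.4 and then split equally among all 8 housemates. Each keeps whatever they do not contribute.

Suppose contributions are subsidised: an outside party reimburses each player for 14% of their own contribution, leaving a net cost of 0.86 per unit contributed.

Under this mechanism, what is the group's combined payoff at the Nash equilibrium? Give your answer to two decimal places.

160.00 dollars

The effective private return is (6.4/8) / 0.86 = 0.9302, which is still under 1, so the mechanism doesn't change anyone's dominant strategy: zero contribution.
Everyone keeps their endowment and the group total is 8 × 20 = 160.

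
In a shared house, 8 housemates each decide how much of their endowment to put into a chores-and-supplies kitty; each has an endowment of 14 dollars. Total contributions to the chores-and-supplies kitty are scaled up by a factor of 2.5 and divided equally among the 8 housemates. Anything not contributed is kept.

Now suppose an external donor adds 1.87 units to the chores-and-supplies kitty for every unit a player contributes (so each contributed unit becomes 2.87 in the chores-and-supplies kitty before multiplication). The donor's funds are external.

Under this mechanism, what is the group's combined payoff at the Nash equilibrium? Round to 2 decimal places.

With the mechanism, a contributed unit returns 2.5 × 2.87 / 8 = 0.8969 per unit of net cost — still below 1 — so contributing 0 remains dominant for every player.
Everyone keeps their endowment and the group total is 8 × 14 = 112.

112.00 dollars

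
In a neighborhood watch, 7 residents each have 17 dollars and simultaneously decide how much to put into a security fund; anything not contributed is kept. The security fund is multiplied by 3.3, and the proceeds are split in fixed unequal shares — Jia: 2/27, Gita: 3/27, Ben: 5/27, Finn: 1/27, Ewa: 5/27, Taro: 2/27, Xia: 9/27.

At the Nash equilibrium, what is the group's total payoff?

Player j's private return per contributed unit is 3.3 × (j's share). Contributing is weakly dominant for j when that share is at least 1/3.3 = 0.3030, and contributing 0 is dominant otherwise.
The only share above 0.3030 is Xia's 9/27, contributing 17; the remaining 6 contribute 0. Total contributed: 17.
The security fund pays out 3.3 × 17 = 56.10 in total (split across the unequal shares, but the aggregate is all that matters for the group sum).
The 6 free-riders keep 17 each, adding 102. Group total = 102 + 56.10 = 158.10.

158.10 dollars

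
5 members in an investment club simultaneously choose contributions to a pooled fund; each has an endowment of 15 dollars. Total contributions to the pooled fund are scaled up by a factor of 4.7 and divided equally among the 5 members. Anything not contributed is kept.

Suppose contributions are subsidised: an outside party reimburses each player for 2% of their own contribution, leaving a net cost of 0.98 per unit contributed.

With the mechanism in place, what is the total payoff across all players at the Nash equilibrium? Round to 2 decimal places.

The effective private return is (4.7/5) / 0.98 = 0.9592, which is still under 1, so the mechanism doesn't change anyone's dominant strategy: zero contribution.
At the Nash equilibrium no one contributes; group total payoff = 5 × 15 = 75.

75.00 dollars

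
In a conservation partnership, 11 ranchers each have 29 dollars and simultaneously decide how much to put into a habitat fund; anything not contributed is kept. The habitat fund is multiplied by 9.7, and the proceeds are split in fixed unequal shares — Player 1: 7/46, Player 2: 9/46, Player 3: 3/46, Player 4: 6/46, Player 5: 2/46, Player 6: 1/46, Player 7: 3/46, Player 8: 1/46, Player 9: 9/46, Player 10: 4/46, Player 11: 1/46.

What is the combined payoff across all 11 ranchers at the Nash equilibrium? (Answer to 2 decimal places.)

1328.20 dollars

Player j's private return per contributed unit is 9.7 × (j's share). Contributing is weakly dominant for j when that share is at least 1/9.7 = 0.1031, and contributing 0 is dominant otherwise.
Player 1, Player 2, Player 4 and Player 9 clear that bar, contributing 29 each; the remaining 7 contribute 0. Total contributed: 116.
The habitat fund pays out 9.7 × 116 = 1125.20 in total (split across the unequal shares, but the aggregate is all that matters for the group sum).
The 7 free-riders keep 29 each, adding 203. Group total = 203 + 1125.20 = 1328.20.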